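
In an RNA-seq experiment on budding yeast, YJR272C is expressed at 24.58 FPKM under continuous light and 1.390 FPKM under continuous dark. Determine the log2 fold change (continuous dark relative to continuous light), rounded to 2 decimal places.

Fold change = 1.390 / 24.58 = 0.0566
log2(0.0566) = -4.144

-4.14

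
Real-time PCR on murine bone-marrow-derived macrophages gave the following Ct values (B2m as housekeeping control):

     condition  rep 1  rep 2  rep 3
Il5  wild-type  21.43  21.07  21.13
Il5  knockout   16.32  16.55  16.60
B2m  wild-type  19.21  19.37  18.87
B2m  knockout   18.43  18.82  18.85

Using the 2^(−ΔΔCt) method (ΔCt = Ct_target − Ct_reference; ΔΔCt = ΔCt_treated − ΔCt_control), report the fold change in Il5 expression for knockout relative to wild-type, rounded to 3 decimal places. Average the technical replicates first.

Mean Ct: Il5 wild-type 21.210; Il5 knockout 16.490; B2m wild-type 19.150; B2m knockout 18.700
ΔCt(wild-type) = 21.210 − 19.150 = 2.060
ΔCt(knockout) = 16.490 − 18.700 = -2.210
ΔΔCt = -2.210 − 2.060 = -4.270
Fold change = 2^(−(-4.270)) = 2^4.270 = 19.2929

19.293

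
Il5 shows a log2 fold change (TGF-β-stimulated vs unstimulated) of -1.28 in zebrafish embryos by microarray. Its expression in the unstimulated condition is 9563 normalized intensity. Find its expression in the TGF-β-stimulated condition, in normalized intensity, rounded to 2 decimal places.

Fold change = 2^(-1.28) = 0.4118
TGF-β-stimulated expression = 9563 × 0.4118 = 3938.00

3938.00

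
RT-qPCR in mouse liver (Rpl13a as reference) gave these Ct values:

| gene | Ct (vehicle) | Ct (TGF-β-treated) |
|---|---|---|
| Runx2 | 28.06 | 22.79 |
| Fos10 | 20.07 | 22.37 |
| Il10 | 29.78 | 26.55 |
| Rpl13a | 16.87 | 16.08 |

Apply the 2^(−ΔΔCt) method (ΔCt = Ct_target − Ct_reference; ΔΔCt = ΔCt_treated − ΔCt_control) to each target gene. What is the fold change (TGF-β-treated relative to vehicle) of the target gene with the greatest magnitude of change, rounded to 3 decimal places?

Runx2: ΔΔCt = (22.79−16.08) − (28.06−16.87) = 6.71 − 11.19 = -4.48; fold change = 2^4.48 = 22.316
Fos10: ΔΔCt = (22.37−16.08) − (20.07−16.87) = 6.29 − 3.20 = 3.09; fold change = 2^-3.09 = 0.117
Il10: ΔΔCt = (26.55−16.08) − (29.78−16.87) = 10.47 − 12.91 = -2.44; fold change = 2^2.44 = 5.426
Runx2 has the largest |ΔΔCt| = 4.48.

22.316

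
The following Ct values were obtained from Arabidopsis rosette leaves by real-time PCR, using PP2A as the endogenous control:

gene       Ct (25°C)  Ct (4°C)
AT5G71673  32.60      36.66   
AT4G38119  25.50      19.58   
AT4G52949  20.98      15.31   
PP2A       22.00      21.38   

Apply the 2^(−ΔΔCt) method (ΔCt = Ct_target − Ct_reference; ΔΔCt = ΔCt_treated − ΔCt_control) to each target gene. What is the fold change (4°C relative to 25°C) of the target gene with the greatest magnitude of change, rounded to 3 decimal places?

AT5G71673: ΔΔCt = (36.66−21.38) − (32.60−22.00) = 15.28 − 10.60 = 4.68; fold change = 2^-4.68 = 0.039
AT4G38119: ΔΔCt = (19.58−21.38) − (25.50−22.00) = -1.80 − 3.50 = -5.30; fold change = 2^5.30 = 39.397
AT4G52949: ΔΔCt = (15.31−21.38) − (20.98−22.00) = -6.07 − (-1.02) = -5.05; fold change = 2^5.05 = 33.128
AT4G38119 has the largest |ΔΔCt| = 5.30.

39.397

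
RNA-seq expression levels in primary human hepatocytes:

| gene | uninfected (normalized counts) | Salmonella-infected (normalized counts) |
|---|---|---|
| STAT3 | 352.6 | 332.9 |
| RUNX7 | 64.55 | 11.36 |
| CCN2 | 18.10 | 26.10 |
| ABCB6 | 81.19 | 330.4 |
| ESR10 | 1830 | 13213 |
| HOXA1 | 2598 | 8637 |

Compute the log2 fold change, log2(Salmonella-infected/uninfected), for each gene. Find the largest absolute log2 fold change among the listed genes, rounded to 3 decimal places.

log2(332.9/352.6) = -0.083  (STAT3)
log2(11.36/64.55) = -2.506  (RUNX7)
log2(26.10/18.10) = 0.528  (CCN2)
log2(330.4/81.19) = 2.025  (ABCB6)
log2(13213/1830) = 2.852  (ESR10)
log2(8637/2598) = 1.733  (HOXA1)
The largest magnitude belongs to ESR10.

2.852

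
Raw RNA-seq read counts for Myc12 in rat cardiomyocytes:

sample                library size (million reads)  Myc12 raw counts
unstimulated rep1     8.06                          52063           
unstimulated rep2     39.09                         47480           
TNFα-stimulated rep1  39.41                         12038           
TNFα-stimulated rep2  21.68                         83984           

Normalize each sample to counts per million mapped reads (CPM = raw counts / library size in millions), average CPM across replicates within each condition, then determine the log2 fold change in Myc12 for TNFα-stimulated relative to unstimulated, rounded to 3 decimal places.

CPM(unstimulated rep1) = 52063 / 8.06 = 6459.4293
CPM(unstimulated rep2) = 47480 / 39.09 = 1214.6329
CPM(TNFα-stimulated rep1) = 12038 / 39.41 = 305.4555
CPM(TNFα-stimulated rep2) = 83984 / 21.68 = 3873.8007
mean CPM(unstimulated) = 3837.0311; mean CPM(TNFα-stimulated) = 2089.6281
Fold change = 2089.6281 / 3837.0311 = 0.54460
log2(0.54460) = -0.8767

-0.877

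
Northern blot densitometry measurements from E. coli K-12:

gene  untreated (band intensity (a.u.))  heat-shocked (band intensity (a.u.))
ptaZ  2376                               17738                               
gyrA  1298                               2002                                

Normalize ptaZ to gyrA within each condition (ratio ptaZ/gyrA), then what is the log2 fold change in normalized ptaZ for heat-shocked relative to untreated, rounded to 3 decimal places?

2.275

ptaZ/gyrA (untreated) = 2376 / 1298 = 1.8305
ptaZ/gyrA (heat-shocked) = 17738 / 2002 = 8.8601
Fold change = 8.8601 / 1.8305 = 4.8403
log2(4.8403) = 2.2751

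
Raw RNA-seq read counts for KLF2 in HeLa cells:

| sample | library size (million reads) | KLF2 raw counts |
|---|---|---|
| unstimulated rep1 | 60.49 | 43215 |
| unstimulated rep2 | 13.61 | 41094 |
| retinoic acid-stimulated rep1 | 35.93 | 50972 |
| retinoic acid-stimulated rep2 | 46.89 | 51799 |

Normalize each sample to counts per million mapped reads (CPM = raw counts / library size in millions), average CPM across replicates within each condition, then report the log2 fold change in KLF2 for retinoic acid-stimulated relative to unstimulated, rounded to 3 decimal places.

CPM(unstimulated rep1) = 43215 / 60.49 = 714.4156
CPM(unstimulated rep2) = 41094 / 13.61 = 3019.3975
CPM(retinoic acid-stimulated rep1) = 50972 / 35.93 = 1418.6474
CPM(retinoic acid-stimulated rep2) = 51799 / 46.89 = 1104.6918
mean CPM(unstimulated) = 1866.9066; mean CPM(retinoic acid-stimulated) = 1261.6696
Fold change = 1261.6696 / 1866.9066 = 0.67581
log2(0.67581) = -0.5653

-0.565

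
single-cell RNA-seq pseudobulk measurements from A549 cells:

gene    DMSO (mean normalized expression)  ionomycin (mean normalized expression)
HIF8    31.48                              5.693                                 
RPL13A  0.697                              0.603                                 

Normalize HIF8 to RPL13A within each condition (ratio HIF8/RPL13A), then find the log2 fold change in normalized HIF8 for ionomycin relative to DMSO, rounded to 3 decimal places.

HIF8/RPL13A (DMSO) = 31.48 / 0.697 = 45.165
HIF8/RPL13A (ionomycin) = 5.693 / 0.603 = 9.4411
Fold change = 9.4411 / 45.165 = 0.2090
log2(0.2090) = -2.2582

-2.258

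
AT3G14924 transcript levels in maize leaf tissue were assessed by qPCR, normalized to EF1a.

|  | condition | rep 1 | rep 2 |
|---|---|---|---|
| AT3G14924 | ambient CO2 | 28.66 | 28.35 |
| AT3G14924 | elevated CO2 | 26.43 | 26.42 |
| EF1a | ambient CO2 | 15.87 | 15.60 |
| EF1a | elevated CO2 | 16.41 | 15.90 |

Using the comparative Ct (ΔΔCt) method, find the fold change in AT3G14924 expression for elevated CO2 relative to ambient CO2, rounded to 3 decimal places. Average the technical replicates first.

5.657

Mean Ct: AT3G14924 ambient CO2 28.505; AT3G14924 elevated CO2 26.425; EF1a ambient CO2 15.735; EF1a elevated CO2 16.155
ΔCt(ambient CO2) = 28.505 − 15.735 = 12.770
ΔCt(elevated CO2) = 26.425 − 16.155 = 10.270
ΔΔCt = 10.270 − 12.770 = -2.500
Fold change = 2^(−(-2.500)) = 2^2.500 = 5.6569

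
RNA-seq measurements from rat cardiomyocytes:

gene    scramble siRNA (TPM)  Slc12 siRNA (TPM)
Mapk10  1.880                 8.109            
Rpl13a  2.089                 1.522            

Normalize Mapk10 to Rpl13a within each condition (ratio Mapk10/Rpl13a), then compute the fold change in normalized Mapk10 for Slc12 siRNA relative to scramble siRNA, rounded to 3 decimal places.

Mapk10/Rpl13a (scramble siRNA) = 1.880 / 2.089 = 0.89995
Mapk10/Rpl13a (Slc12 siRNA) = 8.109 / 1.522 = 5.3279
Fold change = 5.3279 / 0.89995 = 5.9202

5.920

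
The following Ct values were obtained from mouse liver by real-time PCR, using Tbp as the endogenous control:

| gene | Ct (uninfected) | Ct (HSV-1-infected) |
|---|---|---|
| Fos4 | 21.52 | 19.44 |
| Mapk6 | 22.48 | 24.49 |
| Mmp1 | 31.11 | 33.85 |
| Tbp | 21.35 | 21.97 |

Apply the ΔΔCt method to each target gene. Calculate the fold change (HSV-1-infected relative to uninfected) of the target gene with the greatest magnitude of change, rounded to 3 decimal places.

Fos4: ΔΔCt = (19.44−21.97) − (21.52−21.35) = -2.53 − 0.17 = -2.70; fold change = 2^2.70 = 6.498
Mapk6: ΔΔCt = (24.49−21.97) − (22.48−21.35) = 2.52 − 1.13 = 1.39; fold change = 2^-1.39 = 0.382
Mmp1: ΔΔCt = (33.85−21.97) − (31.11−21.35) = 11.88 − 9.76 = 2.12; fold change = 2^-2.12 = 0.230
Fos4 has the largest |ΔΔCt| = 2.70.

6.498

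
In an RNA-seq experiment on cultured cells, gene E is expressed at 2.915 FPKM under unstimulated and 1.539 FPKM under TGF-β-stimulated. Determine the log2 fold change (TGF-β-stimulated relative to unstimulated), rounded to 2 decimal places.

-0.92

Fold change = 1.539 / 2.915 = 0.5280
log2(0.5280) = -0.922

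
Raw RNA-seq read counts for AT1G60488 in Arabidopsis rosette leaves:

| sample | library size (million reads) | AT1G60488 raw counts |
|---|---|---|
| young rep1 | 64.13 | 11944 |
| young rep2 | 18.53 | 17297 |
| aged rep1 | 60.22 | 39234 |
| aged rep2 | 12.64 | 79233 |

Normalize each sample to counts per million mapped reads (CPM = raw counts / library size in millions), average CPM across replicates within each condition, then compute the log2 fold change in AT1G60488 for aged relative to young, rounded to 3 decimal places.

CPM(young rep1) = 11944 / 64.13 = 186.2467
CPM(young rep2) = 17297 / 18.53 = 933.4593
CPM(aged rep1) = 39234 / 60.22 = 651.5111
CPM(aged rep2) = 79233 / 12.64 = 6268.4335
mean CPM(young) = 559.8530; mean CPM(aged) = 3459.9723
Fold change = 3459.9723 / 559.8530 = 6.18014
log2(6.18014) = 2.6276

2.628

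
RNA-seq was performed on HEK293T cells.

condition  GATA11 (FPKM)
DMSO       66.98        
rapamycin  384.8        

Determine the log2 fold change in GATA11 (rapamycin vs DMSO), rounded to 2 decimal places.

Fold change = 384.8 / 66.98 = 5.7450
log2(5.7450) = 2.522

2.52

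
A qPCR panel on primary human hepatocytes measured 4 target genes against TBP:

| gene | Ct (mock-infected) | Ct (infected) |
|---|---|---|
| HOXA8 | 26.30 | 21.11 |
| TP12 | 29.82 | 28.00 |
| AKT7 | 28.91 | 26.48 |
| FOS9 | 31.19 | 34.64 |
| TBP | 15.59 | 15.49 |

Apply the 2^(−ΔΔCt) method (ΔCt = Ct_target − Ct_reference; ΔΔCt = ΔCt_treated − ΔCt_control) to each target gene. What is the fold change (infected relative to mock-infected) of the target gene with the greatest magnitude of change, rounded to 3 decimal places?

34.060

HOXA8: ΔΔCt = (21.11−15.49) − (26.30−15.59) = 5.62 − 10.71 = -5.09; fold change = 2^5.09 = 34.060
TP12: ΔΔCt = (28.00−15.49) − (29.82−15.59) = 12.51 − 14.23 = -1.72; fold change = 2^1.72 = 3.294
AKT7: ΔΔCt = (26.48−15.49) − (28.91−15.59) = 10.99 − 13.32 = -2.33; fold change = 2^2.33 = 5.028
FOS9: ΔΔCt = (34.64−15.49) − (31.19−15.59) = 19.15 − 15.60 = 3.55; fold change = 2^-3.55 = 0.085
HOXA8 has the largest |ΔΔCt| = 5.09.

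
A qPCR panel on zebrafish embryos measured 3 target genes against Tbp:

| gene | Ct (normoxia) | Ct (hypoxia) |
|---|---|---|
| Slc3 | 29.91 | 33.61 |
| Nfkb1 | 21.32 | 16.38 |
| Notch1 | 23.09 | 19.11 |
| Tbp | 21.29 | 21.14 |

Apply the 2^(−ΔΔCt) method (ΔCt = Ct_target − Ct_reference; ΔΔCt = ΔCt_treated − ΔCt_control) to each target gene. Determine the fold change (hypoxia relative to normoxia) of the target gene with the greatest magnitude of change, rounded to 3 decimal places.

Slc3: ΔΔCt = (33.61−21.14) − (29.91−21.29) = 12.47 − 8.62 = 3.85; fold change = 2^-3.85 = 0.069
Nfkb1: ΔΔCt = (16.38−21.14) − (21.32−21.29) = -4.76 − 0.03 = -4.79; fold change = 2^4.79 = 27.665
Notch1: ΔΔCt = (19.11−21.14) − (23.09−21.29) = -2.03 − 1.80 = -3.83; fold change = 2^3.83 = 14.221
Nfkb1 has the largest |ΔΔCt| = 4.79.

27.665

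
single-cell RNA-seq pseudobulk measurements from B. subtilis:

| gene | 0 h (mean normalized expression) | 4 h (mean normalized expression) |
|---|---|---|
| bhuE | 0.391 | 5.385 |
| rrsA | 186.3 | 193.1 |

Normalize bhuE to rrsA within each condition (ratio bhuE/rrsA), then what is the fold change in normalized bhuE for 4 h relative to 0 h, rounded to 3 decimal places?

13.287

bhuE/rrsA (0 h) = 0.391 / 186.3 = 0.0020988
bhuE/rrsA (4 h) = 5.385 / 193.1 = 0.027887
Fold change = 0.027887 / 0.0020988 = 13.2874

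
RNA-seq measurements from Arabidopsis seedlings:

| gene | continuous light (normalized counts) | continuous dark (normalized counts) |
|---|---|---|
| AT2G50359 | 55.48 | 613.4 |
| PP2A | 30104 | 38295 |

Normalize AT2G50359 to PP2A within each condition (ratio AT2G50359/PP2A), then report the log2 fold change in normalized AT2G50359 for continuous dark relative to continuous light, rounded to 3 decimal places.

3.120

AT2G50359/PP2A (continuous light) = 55.48 / 30104 = 0.0018429
AT2G50359/PP2A (continuous dark) = 613.4 / 38295 = 0.016018
Fold change = 0.016018 / 0.0018429 = 8.6914
log2(8.6914) = 3.1196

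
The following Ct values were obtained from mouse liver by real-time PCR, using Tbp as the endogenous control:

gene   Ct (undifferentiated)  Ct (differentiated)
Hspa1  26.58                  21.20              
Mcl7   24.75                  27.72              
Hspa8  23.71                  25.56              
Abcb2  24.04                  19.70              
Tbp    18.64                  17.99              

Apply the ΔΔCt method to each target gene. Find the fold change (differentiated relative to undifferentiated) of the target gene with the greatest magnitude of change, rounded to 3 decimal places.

26.538

Hspa1: ΔΔCt = (21.20−17.99) − (26.58−18.64) = 3.21 − 7.94 = -4.73; fold change = 2^4.73 = 26.538
Mcl7: ΔΔCt = (27.72−17.99) − (24.75−18.64) = 9.73 − 6.11 = 3.62; fold change = 2^-3.62 = 0.081
Hspa8: ΔΔCt = (25.56−17.99) − (23.71−18.64) = 7.57 − 5.07 = 2.50; fold change = 2^-2.50 = 0.177
Abcb2: ΔΔCt = (19.70−17.99) − (24.04−18.64) = 1.71 − 5.40 = -3.69; fold change = 2^3.69 = 12.906
Hspa1 has the largest |ΔΔCt| = 4.73.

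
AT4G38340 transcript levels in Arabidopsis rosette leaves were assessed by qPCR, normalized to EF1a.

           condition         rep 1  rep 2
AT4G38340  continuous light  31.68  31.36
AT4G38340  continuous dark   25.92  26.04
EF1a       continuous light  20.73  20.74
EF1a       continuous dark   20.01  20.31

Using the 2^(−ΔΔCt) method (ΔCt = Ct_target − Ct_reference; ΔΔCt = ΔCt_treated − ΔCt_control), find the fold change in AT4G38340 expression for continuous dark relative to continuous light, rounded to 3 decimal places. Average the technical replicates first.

Mean Ct: AT4G38340 continuous light 31.520; AT4G38340 continuous dark 25.980; EF1a continuous light 20.735; EF1a continuous dark 20.160
ΔCt(continuous light) = 31.520 − 20.735 = 10.785
ΔCt(continuous dark) = 25.980 − 20.160 = 5.820
ΔΔCt = 5.820 − 10.785 = -4.965
Fold change = 2^(−(-4.965)) = 2^4.965 = 31.2330

31.233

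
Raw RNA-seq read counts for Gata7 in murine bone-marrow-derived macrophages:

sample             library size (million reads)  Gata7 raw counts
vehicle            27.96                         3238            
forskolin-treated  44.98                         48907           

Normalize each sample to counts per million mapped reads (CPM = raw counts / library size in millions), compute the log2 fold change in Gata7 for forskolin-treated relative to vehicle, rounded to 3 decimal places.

CPM(vehicle) = 3238 / 27.96 = 115.8083
CPM(forskolin-treated) = 48907 / 44.98 = 1087.3055
Fold change = 1087.3055 / 115.8083 = 9.38884
log2(9.38884) = 3.2309

3.231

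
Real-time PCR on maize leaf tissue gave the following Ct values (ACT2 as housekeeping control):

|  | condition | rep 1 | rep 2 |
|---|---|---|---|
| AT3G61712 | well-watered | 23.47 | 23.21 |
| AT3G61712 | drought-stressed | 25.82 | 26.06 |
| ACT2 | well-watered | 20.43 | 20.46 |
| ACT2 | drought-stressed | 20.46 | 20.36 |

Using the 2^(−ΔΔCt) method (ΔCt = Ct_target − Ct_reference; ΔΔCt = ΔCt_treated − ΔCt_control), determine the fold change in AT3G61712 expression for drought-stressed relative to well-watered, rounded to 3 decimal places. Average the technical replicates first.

Mean Ct: AT3G61712 well-watered 23.340; AT3G61712 drought-stressed 25.940; ACT2 well-watered 20.445; ACT2 drought-stressed 20.410
ΔCt(well-watered) = 23.340 − 20.445 = 2.895
ΔCt(drought-stressed) = 25.940 − 20.410 = 5.530
ΔΔCt = 5.530 − 2.895 = 2.635
Fold change = 2^(−2.635) = 0.1610

0.161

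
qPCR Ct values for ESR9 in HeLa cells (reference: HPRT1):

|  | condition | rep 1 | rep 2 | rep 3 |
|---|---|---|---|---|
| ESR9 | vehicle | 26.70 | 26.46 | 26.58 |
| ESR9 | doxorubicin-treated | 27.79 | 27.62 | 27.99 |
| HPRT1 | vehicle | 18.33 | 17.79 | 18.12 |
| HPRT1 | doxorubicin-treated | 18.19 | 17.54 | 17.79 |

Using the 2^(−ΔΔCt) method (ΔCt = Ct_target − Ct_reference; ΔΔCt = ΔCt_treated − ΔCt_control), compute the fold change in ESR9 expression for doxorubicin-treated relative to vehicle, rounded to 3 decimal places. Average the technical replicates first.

Mean Ct: ESR9 vehicle 26.580; ESR9 doxorubicin-treated 27.800; HPRT1 vehicle 18.080; HPRT1 doxorubicin-treated 17.840
ΔCt(vehicle) = 26.580 − 18.080 = 8.500
ΔCt(doxorubicin-treated) = 27.800 − 17.840 = 9.960
ΔΔCt = 9.960 − 8.500 = 1.460
Fold change = 2^(−1.460) = 0.3635

0.363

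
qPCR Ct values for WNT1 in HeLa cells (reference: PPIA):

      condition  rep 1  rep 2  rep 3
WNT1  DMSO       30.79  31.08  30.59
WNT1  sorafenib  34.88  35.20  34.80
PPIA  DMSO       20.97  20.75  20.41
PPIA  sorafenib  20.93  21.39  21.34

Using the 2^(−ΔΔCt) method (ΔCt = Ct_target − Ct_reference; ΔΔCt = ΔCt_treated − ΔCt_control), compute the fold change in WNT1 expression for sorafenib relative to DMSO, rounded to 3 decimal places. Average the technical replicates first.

Mean Ct: WNT1 DMSO 30.820; WNT1 sorafenib 34.960; PPIA DMSO 20.710; PPIA sorafenib 21.220
ΔCt(DMSO) = 30.820 − 20.710 = 10.110
ΔCt(sorafenib) = 34.960 − 21.220 = 13.740
ΔΔCt = 13.740 − 10.110 = 3.630
Fold change = 2^(−3.630) = 0.0808

0.081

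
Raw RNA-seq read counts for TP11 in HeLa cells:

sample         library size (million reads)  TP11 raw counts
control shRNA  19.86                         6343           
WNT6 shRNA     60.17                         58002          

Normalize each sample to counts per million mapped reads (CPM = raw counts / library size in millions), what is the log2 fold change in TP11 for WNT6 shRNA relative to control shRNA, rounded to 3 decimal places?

1.594

CPM(control shRNA) = 6343 / 19.86 = 319.3857
CPM(WNT6 shRNA) = 58002 / 60.17 = 963.9688
Fold change = 963.9688 / 319.3857 = 3.01820
log2(3.01820) = 1.5937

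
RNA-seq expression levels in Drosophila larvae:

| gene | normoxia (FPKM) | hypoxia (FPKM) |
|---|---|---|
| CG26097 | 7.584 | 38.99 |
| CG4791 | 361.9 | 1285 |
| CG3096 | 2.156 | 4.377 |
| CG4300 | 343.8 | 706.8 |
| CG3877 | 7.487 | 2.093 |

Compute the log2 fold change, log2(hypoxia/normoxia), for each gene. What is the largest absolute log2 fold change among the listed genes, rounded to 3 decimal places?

2.362

log2(38.99/7.584) = 2.362  (CG26097)
log2(1285/361.9) = 1.828  (CG4791)
log2(4.377/2.156) = 1.022  (CG3096)
log2(706.8/343.8) = 1.040  (CG4300)
log2(2.093/7.487) = -1.839  (CG3877)
The largest magnitude belongs to CG26097.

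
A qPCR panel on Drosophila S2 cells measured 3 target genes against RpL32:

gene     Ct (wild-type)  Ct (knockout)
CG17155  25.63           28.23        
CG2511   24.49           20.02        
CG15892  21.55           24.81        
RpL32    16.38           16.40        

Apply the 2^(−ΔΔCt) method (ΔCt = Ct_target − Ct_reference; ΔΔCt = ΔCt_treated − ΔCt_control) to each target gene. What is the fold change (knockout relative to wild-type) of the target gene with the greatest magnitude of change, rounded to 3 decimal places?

CG17155: ΔΔCt = (28.23−16.40) − (25.63−16.38) = 11.83 − 9.25 = 2.58; fold change = 2^-2.58 = 0.167
CG2511: ΔΔCt = (20.02−16.40) − (24.49−16.38) = 3.62 − 8.11 = -4.49; fold change = 2^4.49 = 22.471
CG15892: ΔΔCt = (24.81−16.40) − (21.55−16.38) = 8.41 − 5.17 = 3.24; fold change = 2^-3.24 = 0.106
CG2511 has the largest |ΔΔCt| = 4.49.

22.471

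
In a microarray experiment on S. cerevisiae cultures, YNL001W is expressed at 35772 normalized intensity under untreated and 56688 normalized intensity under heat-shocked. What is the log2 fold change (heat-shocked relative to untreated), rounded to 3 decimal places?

Fold change = 56688 / 35772 = 1.5847
log2(1.5847) = 0.6642

0.664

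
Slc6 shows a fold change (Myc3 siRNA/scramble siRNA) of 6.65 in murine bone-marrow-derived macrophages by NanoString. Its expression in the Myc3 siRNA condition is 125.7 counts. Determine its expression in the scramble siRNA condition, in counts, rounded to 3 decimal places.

scramble siRNA expression = 125.7 / 6.65 = 18.902

18.902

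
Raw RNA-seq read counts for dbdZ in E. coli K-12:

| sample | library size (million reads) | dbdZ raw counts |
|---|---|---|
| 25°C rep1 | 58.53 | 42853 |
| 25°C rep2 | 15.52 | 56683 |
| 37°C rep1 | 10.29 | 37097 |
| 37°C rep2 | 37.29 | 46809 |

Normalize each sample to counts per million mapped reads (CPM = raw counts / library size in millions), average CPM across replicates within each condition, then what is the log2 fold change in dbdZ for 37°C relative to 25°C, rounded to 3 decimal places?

0.149

CPM(25°C rep1) = 42853 / 58.53 = 732.1545
CPM(25°C rep2) = 56683 / 15.52 = 3652.2552
CPM(37°C rep1) = 37097 / 10.29 = 3605.1506
CPM(37°C rep2) = 46809 / 37.29 = 1255.2695
mean CPM(25°C) = 2192.2048; mean CPM(37°C) = 2430.2101
Fold change = 2430.2101 / 2192.2048 = 1.10857
log2(1.10857) = 0.1487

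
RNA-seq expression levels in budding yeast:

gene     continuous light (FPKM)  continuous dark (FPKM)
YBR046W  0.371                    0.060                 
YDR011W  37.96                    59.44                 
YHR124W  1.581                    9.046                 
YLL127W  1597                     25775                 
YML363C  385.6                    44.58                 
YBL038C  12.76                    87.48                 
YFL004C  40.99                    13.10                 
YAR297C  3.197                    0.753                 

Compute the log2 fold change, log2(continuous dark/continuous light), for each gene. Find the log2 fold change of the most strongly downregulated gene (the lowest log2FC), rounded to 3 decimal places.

-3.113

log2(0.060/0.371) = -2.628  (YBR046W)
log2(59.44/37.96) = 0.647  (YDR011W)
log2(9.046/1.581) = 2.516  (YHR124W)
log2(25775/1597) = 4.013  (YLL127W)
log2(44.58/385.6) = -3.113  (YML363C)
log2(87.48/12.76) = 2.777  (YBL038C)
log2(13.10/40.99) = -1.646  (YFL004C)
log2(0.753/3.197) = -2.086  (YAR297C)
YML363C is most strongly downregulated.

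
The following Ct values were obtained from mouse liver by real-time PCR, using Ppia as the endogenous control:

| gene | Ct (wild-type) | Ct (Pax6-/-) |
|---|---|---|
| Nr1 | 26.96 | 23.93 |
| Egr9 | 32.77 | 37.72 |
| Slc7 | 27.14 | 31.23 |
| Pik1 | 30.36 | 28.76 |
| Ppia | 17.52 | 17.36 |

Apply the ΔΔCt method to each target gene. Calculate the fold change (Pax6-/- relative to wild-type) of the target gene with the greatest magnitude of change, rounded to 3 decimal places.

Nr1: ΔΔCt = (23.93−17.36) − (26.96−17.52) = 6.57 − 9.44 = -2.87; fold change = 2^2.87 = 7.311
Egr9: ΔΔCt = (37.72−17.36) − (32.77−17.52) = 20.36 − 15.25 = 5.11; fold change = 2^-5.11 = 0.029
Slc7: ΔΔCt = (31.23−17.36) − (27.14−17.52) = 13.87 − 9.62 = 4.25; fold change = 2^-4.25 = 0.053
Pik1: ΔΔCt = (28.76−17.36) − (30.36−17.52) = 11.40 − 12.84 = -1.44; fold change = 2^1.44 = 2.713
Egr9 has the largest |ΔΔCt| = 5.11.

0.029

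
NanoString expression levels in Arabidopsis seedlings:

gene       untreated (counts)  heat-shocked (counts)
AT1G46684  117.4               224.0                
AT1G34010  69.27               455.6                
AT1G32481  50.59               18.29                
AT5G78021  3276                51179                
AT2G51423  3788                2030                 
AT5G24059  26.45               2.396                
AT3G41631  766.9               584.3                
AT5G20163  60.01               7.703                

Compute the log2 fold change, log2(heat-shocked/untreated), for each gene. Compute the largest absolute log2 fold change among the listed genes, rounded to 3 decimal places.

3.966

log2(224.0/117.4) = 0.932  (AT1G46684)
log2(455.6/69.27) = 2.717  (AT1G34010)
log2(18.29/50.59) = -1.468  (AT1G32481)
log2(51179/3276) = 3.966  (AT5G78021)
log2(2030/3788) = -0.900  (AT2G51423)
log2(2.396/26.45) = -3.465  (AT5G24059)
log2(584.3/766.9) = -0.392  (AT3G41631)
log2(7.703/60.01) = -2.962  (AT5G20163)
The largest magnitude belongs to AT5G78021.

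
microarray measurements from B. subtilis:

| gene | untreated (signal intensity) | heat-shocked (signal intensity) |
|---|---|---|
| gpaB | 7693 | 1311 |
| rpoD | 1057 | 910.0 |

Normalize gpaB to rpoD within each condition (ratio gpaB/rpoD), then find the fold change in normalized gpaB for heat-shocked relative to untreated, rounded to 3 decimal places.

gpaB/rpoD (untreated) = 7693 / 1057 = 7.2781
gpaB/rpoD (heat-shocked) = 1311 / 910.0 = 1.4407
Fold change = 1.4407 / 7.2781 = 0.1979

0.198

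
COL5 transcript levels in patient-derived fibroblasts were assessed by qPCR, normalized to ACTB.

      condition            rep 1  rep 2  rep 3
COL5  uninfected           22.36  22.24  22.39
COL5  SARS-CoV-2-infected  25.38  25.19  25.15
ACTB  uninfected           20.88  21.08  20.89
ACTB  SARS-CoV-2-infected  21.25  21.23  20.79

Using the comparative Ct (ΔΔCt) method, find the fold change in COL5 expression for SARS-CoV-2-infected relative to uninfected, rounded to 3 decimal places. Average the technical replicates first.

0.147

Mean Ct: COL5 uninfected 22.330; COL5 SARS-CoV-2-infected 25.240; ACTB uninfected 20.950; ACTB SARS-CoV-2-infected 21.090
ΔCt(uninfected) = 22.330 − 20.950 = 1.380
ΔCt(SARS-CoV-2-infected) = 25.240 − 21.090 = 4.150
ΔΔCt = 4.150 − 1.380 = 2.770
Fold change = 2^(−2.770) = 0.1466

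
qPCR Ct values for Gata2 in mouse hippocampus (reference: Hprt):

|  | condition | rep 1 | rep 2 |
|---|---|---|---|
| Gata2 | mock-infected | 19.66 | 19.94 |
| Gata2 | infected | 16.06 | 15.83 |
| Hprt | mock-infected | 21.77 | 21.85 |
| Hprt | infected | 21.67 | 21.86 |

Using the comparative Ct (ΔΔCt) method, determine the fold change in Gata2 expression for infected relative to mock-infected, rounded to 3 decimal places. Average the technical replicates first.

Mean Ct: Gata2 mock-infected 19.800; Gata2 infected 15.945; Hprt mock-infected 21.810; Hprt infected 21.765
ΔCt(mock-infected) = 19.800 − 21.810 = -2.010
ΔCt(infected) = 15.945 − 21.765 = -5.820
ΔΔCt = -5.820 − (-2.010) = -3.810
Fold change = 2^(−(-3.810)) = 2^3.810 = 14.0257

14.026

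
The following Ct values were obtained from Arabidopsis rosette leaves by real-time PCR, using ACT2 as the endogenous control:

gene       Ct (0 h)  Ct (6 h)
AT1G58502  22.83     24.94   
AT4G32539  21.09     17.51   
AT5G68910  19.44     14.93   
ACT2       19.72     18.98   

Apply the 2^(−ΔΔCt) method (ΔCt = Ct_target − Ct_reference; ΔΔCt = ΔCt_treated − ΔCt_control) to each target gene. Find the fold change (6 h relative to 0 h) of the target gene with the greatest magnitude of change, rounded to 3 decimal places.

AT1G58502: ΔΔCt = (24.94−18.98) − (22.83−19.72) = 5.96 − 3.11 = 2.85; fold change = 2^-2.85 = 0.139
AT4G32539: ΔΔCt = (17.51−18.98) − (21.09−19.72) = -1.47 − 1.37 = -2.84; fold change = 2^2.84 = 7.160
AT5G68910: ΔΔCt = (14.93−18.98) − (19.44−19.72) = -4.05 − (-0.28) = -3.77; fold change = 2^3.77 = 13.642
AT5G68910 has the largest |ΔΔCt| = 3.77.

13.642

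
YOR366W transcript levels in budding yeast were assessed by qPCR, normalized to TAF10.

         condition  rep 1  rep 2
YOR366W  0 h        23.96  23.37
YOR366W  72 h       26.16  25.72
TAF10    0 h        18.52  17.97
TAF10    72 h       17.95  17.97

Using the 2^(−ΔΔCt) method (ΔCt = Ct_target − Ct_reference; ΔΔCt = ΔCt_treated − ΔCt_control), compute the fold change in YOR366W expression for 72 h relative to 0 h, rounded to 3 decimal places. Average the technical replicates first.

0.170

Mean Ct: YOR366W 0 h 23.665; YOR366W 72 h 25.940; TAF10 0 h 18.245; TAF10 72 h 17.960
ΔCt(0 h) = 23.665 − 18.245 = 5.420
ΔCt(72 h) = 25.940 − 17.960 = 7.980
ΔΔCt = 7.980 − 5.420 = 2.560
Fold change = 2^(−2.560) = 0.1696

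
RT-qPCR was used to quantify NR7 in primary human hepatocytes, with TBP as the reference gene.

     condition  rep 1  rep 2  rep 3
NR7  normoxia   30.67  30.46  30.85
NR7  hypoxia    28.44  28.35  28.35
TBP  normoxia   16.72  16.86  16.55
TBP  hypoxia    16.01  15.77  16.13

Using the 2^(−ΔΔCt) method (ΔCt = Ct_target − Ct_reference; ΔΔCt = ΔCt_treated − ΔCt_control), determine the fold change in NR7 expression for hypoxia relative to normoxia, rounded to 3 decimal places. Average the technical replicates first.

Mean Ct: NR7 normoxia 30.660; NR7 hypoxia 28.380; TBP normoxia 16.710; TBP hypoxia 15.970
ΔCt(normoxia) = 30.660 − 16.710 = 13.950
ΔCt(hypoxia) = 28.380 − 15.970 = 12.410
ΔΔCt = 12.410 − 13.950 = -1.540
Fold change = 2^(−(-1.540)) = 2^1.540 = 2.9079

2.908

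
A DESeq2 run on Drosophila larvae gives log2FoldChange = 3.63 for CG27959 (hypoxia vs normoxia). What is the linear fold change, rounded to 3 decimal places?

Fold change = 2^(3.63) = 12.3805

12.381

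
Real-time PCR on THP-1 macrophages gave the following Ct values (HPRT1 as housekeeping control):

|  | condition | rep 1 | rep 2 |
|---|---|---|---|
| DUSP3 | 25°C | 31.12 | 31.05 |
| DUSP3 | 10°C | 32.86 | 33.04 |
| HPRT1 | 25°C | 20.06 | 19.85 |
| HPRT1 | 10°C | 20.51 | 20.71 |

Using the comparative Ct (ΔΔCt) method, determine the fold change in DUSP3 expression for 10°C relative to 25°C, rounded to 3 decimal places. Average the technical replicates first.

Mean Ct: DUSP3 25°C 31.085; DUSP3 10°C 32.950; HPRT1 25°C 19.955; HPRT1 10°C 20.610
ΔCt(25°C) = 31.085 − 19.955 = 11.130
ΔCt(10°C) = 32.950 − 20.610 = 12.340
ΔΔCt = 12.340 − 11.130 = 1.210
Fold change = 2^(−1.210) = 0.4323

0.432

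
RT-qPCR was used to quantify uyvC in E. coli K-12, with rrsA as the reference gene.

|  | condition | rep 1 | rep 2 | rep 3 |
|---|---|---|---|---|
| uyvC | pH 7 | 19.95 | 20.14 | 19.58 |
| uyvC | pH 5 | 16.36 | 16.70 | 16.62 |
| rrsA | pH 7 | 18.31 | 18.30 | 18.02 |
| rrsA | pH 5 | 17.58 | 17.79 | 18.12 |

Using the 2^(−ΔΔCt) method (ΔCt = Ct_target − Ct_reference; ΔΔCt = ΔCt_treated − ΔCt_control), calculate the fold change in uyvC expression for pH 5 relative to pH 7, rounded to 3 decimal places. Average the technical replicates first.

Mean Ct: uyvC pH 7 19.890; uyvC pH 5 16.560; rrsA pH 7 18.210; rrsA pH 5 17.830
ΔCt(pH 7) = 19.890 − 18.210 = 1.680
ΔCt(pH 5) = 16.560 − 17.830 = -1.270
ΔΔCt = -1.270 − 1.680 = -2.950
Fold change = 2^(−(-2.950)) = 2^2.950 = 7.7275

7.727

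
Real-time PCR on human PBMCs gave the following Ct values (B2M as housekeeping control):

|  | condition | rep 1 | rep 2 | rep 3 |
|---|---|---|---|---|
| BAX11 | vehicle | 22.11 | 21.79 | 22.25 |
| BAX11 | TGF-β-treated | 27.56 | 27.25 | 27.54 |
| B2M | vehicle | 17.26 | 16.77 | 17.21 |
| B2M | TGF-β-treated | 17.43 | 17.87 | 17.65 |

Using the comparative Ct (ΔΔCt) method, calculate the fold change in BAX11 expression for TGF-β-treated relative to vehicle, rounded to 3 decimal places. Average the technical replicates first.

0.035

Mean Ct: BAX11 vehicle 22.050; BAX11 TGF-β-treated 27.450; B2M vehicle 17.080; B2M TGF-β-treated 17.650
ΔCt(vehicle) = 22.050 − 17.080 = 4.970
ΔCt(TGF-β-treated) = 27.450 − 17.650 = 9.800
ΔΔCt = 9.800 − 4.970 = 4.830
Fold change = 2^(−4.830) = 0.0352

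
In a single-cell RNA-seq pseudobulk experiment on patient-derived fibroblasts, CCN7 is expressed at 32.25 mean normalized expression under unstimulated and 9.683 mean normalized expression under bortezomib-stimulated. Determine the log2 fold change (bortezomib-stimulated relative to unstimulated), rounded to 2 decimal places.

-1.74

Fold change = 9.683 / 32.25 = 0.3002
log2(0.3002) = -1.736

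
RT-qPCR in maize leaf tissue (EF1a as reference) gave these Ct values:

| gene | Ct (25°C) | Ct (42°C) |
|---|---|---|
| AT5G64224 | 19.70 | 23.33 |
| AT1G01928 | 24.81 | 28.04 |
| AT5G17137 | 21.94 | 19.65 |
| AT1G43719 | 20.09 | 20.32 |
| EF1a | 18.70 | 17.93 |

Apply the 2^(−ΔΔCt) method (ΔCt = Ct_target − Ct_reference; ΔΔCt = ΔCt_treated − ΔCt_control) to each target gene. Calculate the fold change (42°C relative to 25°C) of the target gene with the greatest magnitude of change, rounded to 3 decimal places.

AT5G64224: ΔΔCt = (23.33−17.93) − (19.70−18.70) = 5.40 − 1.00 = 4.40; fold change = 2^-4.40 = 0.047
AT1G01928: ΔΔCt = (28.04−17.93) − (24.81−18.70) = 10.11 − 6.11 = 4.00; fold change = 2^-4.00 = 0.062
AT5G17137: ΔΔCt = (19.65−17.93) − (21.94−18.70) = 1.72 − 3.24 = -1.52; fold change = 2^1.52 = 2.868
AT1G43719: ΔΔCt = (20.32−17.93) − (20.09−18.70) = 2.39 − 1.39 = 1.00; fold change = 2^-1.00 = 0.500
AT5G64224 has the largest |ΔΔCt| = 4.40.

0.047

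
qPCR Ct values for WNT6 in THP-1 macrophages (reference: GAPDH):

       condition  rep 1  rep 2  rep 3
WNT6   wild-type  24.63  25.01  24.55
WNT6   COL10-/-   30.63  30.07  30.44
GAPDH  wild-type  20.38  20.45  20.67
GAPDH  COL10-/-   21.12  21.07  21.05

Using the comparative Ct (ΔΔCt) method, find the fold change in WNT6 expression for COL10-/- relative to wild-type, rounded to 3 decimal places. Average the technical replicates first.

Mean Ct: WNT6 wild-type 24.730; WNT6 COL10-/- 30.380; GAPDH wild-type 20.500; GAPDH COL10-/- 21.080
ΔCt(wild-type) = 24.730 − 20.500 = 4.230
ΔCt(COL10-/-) = 30.380 − 21.080 = 9.300
ΔΔCt = 9.300 − 4.230 = 5.070
Fold change = 2^(−5.070) = 0.0298

0.030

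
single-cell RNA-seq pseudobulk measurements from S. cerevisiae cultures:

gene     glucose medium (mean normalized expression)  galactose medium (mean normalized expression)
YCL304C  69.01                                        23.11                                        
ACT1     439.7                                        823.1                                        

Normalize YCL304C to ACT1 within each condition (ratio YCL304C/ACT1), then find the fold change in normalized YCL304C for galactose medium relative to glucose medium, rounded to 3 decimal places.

YCL304C/ACT1 (glucose medium) = 69.01 / 439.7 = 0.15695
YCL304C/ACT1 (galactose medium) = 23.11 / 823.1 = 0.028077
Fold change = 0.028077 / 0.15695 = 0.1789

0.179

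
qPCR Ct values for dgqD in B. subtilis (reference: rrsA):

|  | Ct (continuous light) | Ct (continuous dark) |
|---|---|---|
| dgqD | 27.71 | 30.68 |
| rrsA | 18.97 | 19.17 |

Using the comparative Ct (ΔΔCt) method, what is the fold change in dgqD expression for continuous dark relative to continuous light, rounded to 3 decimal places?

ΔCt(continuous light) = 27.710 − 18.970 = 8.740
ΔCt(continuous dark) = 30.680 − 19.170 = 11.510
ΔΔCt = 11.510 − 8.740 = 2.770
Fold change = 2^(−2.770) = 0.1466

0.147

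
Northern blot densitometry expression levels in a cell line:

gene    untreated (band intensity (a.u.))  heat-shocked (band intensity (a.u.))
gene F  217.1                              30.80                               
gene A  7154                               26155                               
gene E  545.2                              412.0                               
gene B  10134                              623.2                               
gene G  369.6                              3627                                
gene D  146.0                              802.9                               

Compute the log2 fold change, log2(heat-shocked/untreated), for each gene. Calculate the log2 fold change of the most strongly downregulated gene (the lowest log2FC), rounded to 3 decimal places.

-4.023

log2(30.80/217.1) = -2.817  (gene F)
log2(26155/7154) = 1.870  (gene A)
log2(412.0/545.2) = -0.404  (gene E)
log2(623.2/10134) = -4.023  (gene B)
log2(3627/369.6) = 3.295  (gene G)
log2(802.9/146.0) = 2.459  (gene D)
gene B is most strongly downregulated.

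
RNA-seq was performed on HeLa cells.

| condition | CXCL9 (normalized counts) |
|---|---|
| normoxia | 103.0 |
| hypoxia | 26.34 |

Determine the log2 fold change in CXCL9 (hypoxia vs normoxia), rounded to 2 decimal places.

Fold change = 26.34 / 103.0 = 0.2557
log2(0.2557) = -1.967

-1.97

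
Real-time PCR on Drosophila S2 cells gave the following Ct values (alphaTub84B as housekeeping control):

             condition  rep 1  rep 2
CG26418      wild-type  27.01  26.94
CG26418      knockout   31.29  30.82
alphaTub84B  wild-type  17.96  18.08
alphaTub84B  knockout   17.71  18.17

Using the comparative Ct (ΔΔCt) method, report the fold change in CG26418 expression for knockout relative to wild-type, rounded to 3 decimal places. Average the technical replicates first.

Mean Ct: CG26418 wild-type 26.975; CG26418 knockout 31.055; alphaTub84B wild-type 18.020; alphaTub84B knockout 17.940
ΔCt(wild-type) = 26.975 − 18.020 = 8.955
ΔCt(knockout) = 31.055 − 17.940 = 13.115
ΔΔCt = 13.115 − 8.955 = 4.160
Fold change = 2^(−4.160) = 0.0559

0.056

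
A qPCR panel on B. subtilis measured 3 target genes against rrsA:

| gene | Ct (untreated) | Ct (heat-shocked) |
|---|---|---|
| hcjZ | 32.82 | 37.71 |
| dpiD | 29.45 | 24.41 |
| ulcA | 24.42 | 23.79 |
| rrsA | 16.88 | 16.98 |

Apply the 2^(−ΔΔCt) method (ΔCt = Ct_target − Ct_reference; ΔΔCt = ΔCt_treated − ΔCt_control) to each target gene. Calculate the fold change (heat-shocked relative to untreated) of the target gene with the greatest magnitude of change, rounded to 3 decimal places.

hcjZ: ΔΔCt = (37.71−16.98) − (32.82−16.88) = 20.73 − 15.94 = 4.79; fold change = 2^-4.79 = 0.036
dpiD: ΔΔCt = (24.41−16.98) − (29.45−16.88) = 7.43 − 12.57 = -5.14; fold change = 2^5.14 = 35.261
ulcA: ΔΔCt = (23.79−16.98) − (24.42−16.88) = 6.81 − 7.54 = -0.73; fold change = 2^0.73 = 1.659
dpiD has the largest |ΔΔCt| = 5.14.

35.261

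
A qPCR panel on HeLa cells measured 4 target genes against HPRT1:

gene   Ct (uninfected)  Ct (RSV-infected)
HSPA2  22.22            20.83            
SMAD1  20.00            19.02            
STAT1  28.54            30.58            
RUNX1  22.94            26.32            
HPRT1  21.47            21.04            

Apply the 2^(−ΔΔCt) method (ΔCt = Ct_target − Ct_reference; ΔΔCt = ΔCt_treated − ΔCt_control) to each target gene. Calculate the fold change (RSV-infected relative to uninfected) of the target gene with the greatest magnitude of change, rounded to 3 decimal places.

HSPA2: ΔΔCt = (20.83−21.04) − (22.22−21.47) = -0.21 − 0.75 = -0.96; fold change = 2^0.96 = 1.945
SMAD1: ΔΔCt = (19.02−21.04) − (20.00−21.47) = -2.02 − (-1.47) = -0.55; fold change = 2^0.55 = 1.464
STAT1: ΔΔCt = (30.58−21.04) − (28.54−21.47) = 9.54 − 7.07 = 2.47; fold change = 2^-2.47 = 0.180
RUNX1: ΔΔCt = (26.32−21.04) − (22.94−21.47) = 5.28 − 1.47 = 3.81; fold change = 2^-3.81 = 0.071
RUNX1 has the largest |ΔΔCt| = 3.81.

0.071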